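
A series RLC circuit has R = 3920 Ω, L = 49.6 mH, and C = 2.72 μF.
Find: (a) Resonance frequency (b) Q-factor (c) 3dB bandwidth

Step 1 — Resonance condition Im(Z)=0 gives ω₀ = 1/√(LC).
Step 2 — ω₀ = 1/√(0.0496·2.72e-06) = 2723 rad/s.
Step 3 — f₀ = ω₀/(2π) = 433.3 Hz.
Step 4 — Series Q: Q = ω₀L/R = 2723·0.0496/3920 = 0.03445.
Step 5 — 3dB bandwidth: Δω = ω₀/Q = 7.903e+04 rad/s; BW = Δω/(2π) = 1.258e+04 Hz.

(a) f₀ = 433.3 Hz  (b) Q = 0.03445  (c) BW = 1.258e+04 Hz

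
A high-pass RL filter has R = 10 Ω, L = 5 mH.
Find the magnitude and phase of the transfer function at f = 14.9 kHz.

Step 1 — Angular frequency: ω = 2π·1.49e+04 = 9.362e+04 rad/s.
Step 2 — Transfer function: H(jω) = jωL/(R + jωL).
Step 3 — Numerator jωL = j·468.1; denominator R + jωL = 10 + j468.1.
Step 4 — H = 0.9995 + j0.02135.
Step 5 — Magnitude: |H| = 0.9998 (-0.0 dB); phase: φ = 1.2°.

|H| = 0.9998 (-0.0 dB), φ = 1.2°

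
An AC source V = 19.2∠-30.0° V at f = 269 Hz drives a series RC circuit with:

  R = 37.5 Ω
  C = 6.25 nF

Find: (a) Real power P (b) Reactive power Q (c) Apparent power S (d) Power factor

Step 1 — Angular frequency: ω = 2π·f = 2π·269 = 1690 rad/s.
Step 2 — Component impedances:
  R: Z = R = 37.5 Ω
  C: Z = 1/(jωC) = -j/(ω·C) = 0 - j9.466e+04 Ω
Step 3 — Series combination: Z_total = R + C = 37.5 - j9.466e+04 Ω = 9.466e+04∠-90.0° Ω.
Step 4 — Source phasor: V = 19.2∠-30.0° V = 16.63 - j9.6 V.
Step 5 — Current: I = V / Z = 0.0001015 + j0.0001756 A = 0.0002028∠60.0° A.
Step 6 — Complex power: S = V·I* = 1.543e-06 - j0.003894 VA.
Step 7 — Real power: P = Re(S) = 1.543e-06 W.
Step 8 — Reactive power: Q = Im(S) = -0.003894 VAR.
Step 9 — Apparent power: |S| = 0.003894 VA.
Step 10 — Power factor: PF = P/|S| = 0.0003961 (leading).

(a) P = 1.543e-06 W  (b) Q = -0.003894 VAR  (c) S = 0.003894 VA  (d) PF = 0.0003961 (leading)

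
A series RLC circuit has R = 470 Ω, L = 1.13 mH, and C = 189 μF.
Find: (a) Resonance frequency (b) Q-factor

Step 1 — Resonance condition Im(Z)=0 gives ω₀ = 1/√(LC).
Step 2 — ω₀ = 1/√(0.00113·0.000189) = 2164 rad/s.
Step 3 — f₀ = ω₀/(2π) = 344.4 Hz.
Step 4 — Series Q: Q = ω₀L/R = 2164·0.00113/470 = 0.005202.

(a) f₀ = 344.4 Hz  (b) Q = 0.005202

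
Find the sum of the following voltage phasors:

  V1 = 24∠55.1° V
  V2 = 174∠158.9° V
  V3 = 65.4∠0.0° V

Step 1 — Convert each phasor to rectangular form:
  V1 = 24·(cos(55.1°) + j·sin(55.1°)) = 13.73 + j19.68 V
  V2 = 174·(cos(158.9°) + j·sin(158.9°)) = -162.3 + j62.64 V
  V3 = 65.4·(cos(0.0°) + j·sin(0.0°)) = 65.4 V
Step 2 — Sum components: V_total = -83.2 + j82.32 V.
Step 3 — Convert to polar: |V_total| = 117 V, ∠V_total = 135.3°.

V_total = 117∠135.3° V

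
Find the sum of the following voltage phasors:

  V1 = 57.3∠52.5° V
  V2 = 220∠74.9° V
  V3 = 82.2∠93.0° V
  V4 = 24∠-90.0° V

Step 1 — Convert each phasor to rectangular form:
  V1 = 57.3·(cos(52.5°) + j·sin(52.5°)) = 34.88 + j45.46 V
  V2 = 220·(cos(74.9°) + j·sin(74.9°)) = 57.31 + j212.4 V
  V3 = 82.2·(cos(93.0°) + j·sin(93.0°)) = -4.302 + j82.09 V
  V4 = 24·(cos(-90.0°) + j·sin(-90.0°)) = 0 - j24 V
Step 2 — Sum components: V_total = 87.89 + j316 V.
Step 3 — Convert to polar: |V_total| = 327.9 V, ∠V_total = 74.5°.

V_total = 327.9∠74.5° V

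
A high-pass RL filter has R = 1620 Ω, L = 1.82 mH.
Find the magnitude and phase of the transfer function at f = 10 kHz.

Step 1 — Angular frequency: ω = 2π·1e+04 = 6.283e+04 rad/s.
Step 2 — Transfer function: H(jω) = jωL/(R + jωL).
Step 3 — Numerator jωL = j·114.4; denominator R + jωL = 1620 + j114.4.
Step 4 — H = 0.004958 + j0.07024.
Step 5 — Magnitude: |H| = 0.07041 (-23.0 dB); phase: φ = 86.0°.

|H| = 0.07041 (-23.0 dB), φ = 86.0°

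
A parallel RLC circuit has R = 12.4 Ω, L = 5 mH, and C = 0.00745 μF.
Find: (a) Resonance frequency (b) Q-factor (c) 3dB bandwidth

Step 1 — Resonance: ω₀ = 1/√(LC) = 1/√(0.005·7.45e-09) = 1.638e+05 rad/s.
Step 2 — f₀ = ω₀/(2π) = 2.608e+04 Hz.
Step 3 — Parallel Q: Q = R/(ω₀L) = 12.4/(1.638e+05·0.005) = 0.01514.
Step 4 — Bandwidth: Δω = ω₀/Q = 1.082e+07 rad/s; BW = Δω/(2π) = 1.723e+06 Hz.

(a) f₀ = 2.608e+04 Hz  (b) Q = 0.01514  (c) BW = 1.723e+06 Hz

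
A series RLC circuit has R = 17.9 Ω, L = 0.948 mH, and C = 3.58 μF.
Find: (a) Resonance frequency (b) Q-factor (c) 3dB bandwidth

Step 1 — Resonance: ω₀ = 1/√(LC) = 1/√(0.000948·3.58e-06) = 1.717e+04 rad/s.
Step 2 — f₀ = ω₀/(2π) = 2732 Hz.
Step 3 — Series Q: Q = ω₀L/R = 1.717e+04·0.000948/17.9 = 0.9091.
Step 4 — Bandwidth: Δω = ω₀/Q = 1.888e+04 rad/s; BW = Δω/(2π) = 3005 Hz.

(a) f₀ = 2732 Hz  (b) Q = 0.9091  (c) BW = 3005 Hz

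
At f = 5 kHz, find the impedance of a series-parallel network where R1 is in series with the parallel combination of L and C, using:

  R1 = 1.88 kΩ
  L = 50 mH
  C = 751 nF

Step 1 — Angular frequency: ω = 2π·f = 2π·5000 = 3.142e+04 rad/s.
Step 2 — Component impedances:
  R1: Z = R = 1880 Ω
  L: Z = jωL = j·3.142e+04·0.05 = 0 + j1571 Ω
  C: Z = 1/(jωC) = -j/(ω·C) = 0 - j42.38 Ω
Step 3 — Parallel branch: L || C = 1/(1/L + 1/C) = 0 - j43.56 Ω.
Step 4 — Series with R1: Z_total = R1 + (L || C) = 1880 - j43.56 Ω = 1881∠-1.3° Ω.

Z = 1880 - j43.56 Ω = 1881∠-1.3° Ω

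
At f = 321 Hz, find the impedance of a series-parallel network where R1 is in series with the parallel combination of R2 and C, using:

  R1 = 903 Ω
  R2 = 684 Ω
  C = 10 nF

Step 1 — Angular frequency: ω = 2π·f = 2π·321 = 2017 rad/s.
Step 2 — Component impedances:
  R1: Z = R = 903 Ω
  R2: Z = R = 684 Ω
  C: Z = 1/(jωC) = -j/(ω·C) = 0 - j4.958e+04 Ω
Step 3 — Parallel branch: R2 || C = 1/(1/R2 + 1/C) = 683.9 - j9.434 Ω.
Step 4 — Series with R1: Z_total = R1 + (R2 || C) = 1587 - j9.434 Ω = 1587∠-0.3° Ω.

Z = 1587 - j9.434 Ω = 1587∠-0.3° Ω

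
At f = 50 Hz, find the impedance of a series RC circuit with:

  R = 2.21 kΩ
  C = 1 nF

Step 1 — Angular frequency: ω = 2π·f = 2π·50 = 314.2 rad/s.
Step 2 — Component impedances:
  R: Z = R = 2210 Ω
  C: Z = 1/(jωC) = -j/(ω·C) = 0 - j3.183e+06 Ω
Step 3 — Series combination: Z_total = R + C = 2210 - j3.183e+06 Ω = 3.183e+06∠-90.0° Ω.

Z = 2210 - j3.183e+06 Ω = 3.183e+06∠-90.0° Ω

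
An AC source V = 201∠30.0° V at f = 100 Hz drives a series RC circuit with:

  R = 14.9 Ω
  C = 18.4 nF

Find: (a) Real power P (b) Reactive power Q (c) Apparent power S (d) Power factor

Step 1 — Angular frequency: ω = 2π·f = 2π·100 = 628.3 rad/s.
Step 2 — Component impedances:
  R: Z = R = 14.9 Ω
  C: Z = 1/(jωC) = -j/(ω·C) = 0 - j8.65e+04 Ω
Step 3 — Series combination: Z_total = R + C = 14.9 - j8.65e+04 Ω = 8.65e+04∠-90.0° Ω.
Step 4 — Source phasor: V = 201∠30.0° V = 174.1 + j100.5 V.
Step 5 — Current: I = V / Z = -0.001162 + j0.002013 A = 0.002324∠120.0° A.
Step 6 — Complex power: S = V·I* = 8.046e-05 - j0.4671 VA.
Step 7 — Real power: P = Re(S) = 8.046e-05 W.
Step 8 — Reactive power: Q = Im(S) = -0.4671 VAR.
Step 9 — Apparent power: |S| = 0.4671 VA.
Step 10 — Power factor: PF = P/|S| = 0.0001723 (leading).

(a) P = 8.046e-05 W  (b) Q = -0.4671 VAR  (c) S = 0.4671 VA  (d) PF = 0.0001723 (leading)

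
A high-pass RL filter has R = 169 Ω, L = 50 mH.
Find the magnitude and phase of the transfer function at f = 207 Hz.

Step 1 — Angular frequency: ω = 2π·207 = 1301 rad/s.
Step 2 — Transfer function: H(jω) = jωL/(R + jωL).
Step 3 — Numerator jωL = j·65.03; denominator R + jωL = 169 + j65.03.
Step 4 — H = 0.129 + j0.3352.
Step 5 — Magnitude: |H| = 0.3591 (-8.9 dB); phase: φ = 69.0°.

|H| = 0.3591 (-8.9 dB), φ = 69.0°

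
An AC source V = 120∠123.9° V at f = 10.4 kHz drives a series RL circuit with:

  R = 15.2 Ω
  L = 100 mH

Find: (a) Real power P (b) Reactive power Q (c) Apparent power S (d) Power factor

Step 1 — Angular frequency: ω = 2π·f = 2π·1.04e+04 = 6.535e+04 rad/s.
Step 2 — Component impedances:
  R: Z = R = 15.2 Ω
  L: Z = jωL = j·6.535e+04·0.1 = 0 + j6535 Ω
Step 3 — Series combination: Z_total = R + L = 15.2 + j6535 Ω = 6535∠89.9° Ω.
Step 4 — Source phasor: V = 120∠123.9° V = -66.93 + j99.6 V.
Step 5 — Current: I = V / Z = 0.01522 + j0.01028 A = 0.01836∠34.0° A.
Step 6 — Complex power: S = V·I* = 0.005126 + j2.204 VA.
Step 7 — Real power: P = Re(S) = 0.005126 W.
Step 8 — Reactive power: Q = Im(S) = 2.204 VAR.
Step 9 — Apparent power: |S| = 2.204 VA.
Step 10 — Power factor: PF = P/|S| = 0.002326 (lagging).

(a) P = 0.005126 W  (b) Q = 2.204 VAR  (c) S = 2.204 VA  (d) PF = 0.002326 (lagging)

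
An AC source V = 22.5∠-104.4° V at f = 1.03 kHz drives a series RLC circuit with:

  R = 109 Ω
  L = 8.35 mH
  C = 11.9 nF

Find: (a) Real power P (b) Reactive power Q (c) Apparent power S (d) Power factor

Step 1 — Angular frequency: ω = 2π·f = 2π·1030 = 6472 rad/s.
Step 2 — Component impedances:
  R: Z = R = 109 Ω
  L: Z = jωL = j·6472·0.00835 = 0 + j54.04 Ω
  C: Z = 1/(jωC) = -j/(ω·C) = 0 - j1.298e+04 Ω
Step 3 — Series combination: Z_total = R + L + C = 109 - j1.293e+04 Ω = 1.293e+04∠-89.5° Ω.
Step 4 — Source phasor: V = 22.5∠-104.4° V = -5.596 - j21.79 V.
Step 5 — Current: I = V / Z = 0.001682 - j0.0004469 A = 0.00174∠-14.9° A.
Step 6 — Complex power: S = V·I* = 0.00033 - j0.03915 VA.
Step 7 — Real power: P = Re(S) = 0.00033 W.
Step 8 — Reactive power: Q = Im(S) = -0.03915 VAR.
Step 9 — Apparent power: |S| = 0.03915 VA.
Step 10 — Power factor: PF = P/|S| = 0.008429 (leading).

(a) P = 0.00033 W  (b) Q = -0.03915 VAR  (c) S = 0.03915 VA  (d) PF = 0.008429 (leading)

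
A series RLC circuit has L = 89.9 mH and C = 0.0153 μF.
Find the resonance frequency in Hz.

Step 1 — Resonance condition Im(Z)=0 gives ω₀ = 1/√(LC).
Step 2 — ω₀ = 1/√(0.0899·1.53e-08) = 2.696e+04 rad/s.
Step 3 — f₀ = ω₀/(2π) = 4291 Hz.

f₀ = 4291 Hz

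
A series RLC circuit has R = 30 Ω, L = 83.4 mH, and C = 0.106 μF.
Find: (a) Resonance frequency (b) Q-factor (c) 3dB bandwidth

Step 1 — Resonance: ω₀ = 1/√(LC) = 1/√(0.0834·1.06e-07) = 1.064e+04 rad/s.
Step 2 — f₀ = ω₀/(2π) = 1693 Hz.
Step 3 — Series Q: Q = ω₀L/R = 1.064e+04·0.0834/30 = 29.57.
Step 4 — Bandwidth: Δω = ω₀/Q = 359.7 rad/s; BW = Δω/(2π) = 57.25 Hz.

(a) f₀ = 1693 Hz  (b) Q = 29.57  (c) BW = 57.25 Hz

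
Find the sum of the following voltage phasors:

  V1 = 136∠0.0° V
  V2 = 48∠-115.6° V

Step 1 — Convert each phasor to rectangular form:
  V1 = 136·(cos(0.0°) + j·sin(0.0°)) = 136 V
  V2 = 48·(cos(-115.6°) + j·sin(-115.6°)) = -20.74 - j43.29 V
Step 2 — Sum components: V_total = 115.3 - j43.29 V.
Step 3 — Convert to polar: |V_total| = 123.1 V, ∠V_total = -20.6°.

V_total = 123.1∠-20.6° V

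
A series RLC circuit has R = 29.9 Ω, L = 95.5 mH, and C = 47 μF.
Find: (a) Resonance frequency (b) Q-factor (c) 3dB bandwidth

Step 1 — Resonance: ω₀ = 1/√(LC) = 1/√(0.0955·4.7e-05) = 472 rad/s.
Step 2 — f₀ = ω₀/(2π) = 75.12 Hz.
Step 3 — Series Q: Q = ω₀L/R = 472·0.0955/29.9 = 1.508.
Step 4 — Bandwidth: Δω = ω₀/Q = 313.1 rad/s; BW = Δω/(2π) = 49.83 Hz.

(a) f₀ = 75.12 Hz  (b) Q = 1.508  (c) BW = 49.83 Hz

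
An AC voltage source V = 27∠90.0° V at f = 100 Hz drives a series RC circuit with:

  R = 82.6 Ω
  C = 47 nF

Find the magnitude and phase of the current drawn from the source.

Step 1 — Angular frequency: ω = 2π·f = 2π·100 = 628.3 rad/s.
Step 2 — Component impedances:
  R: Z = R = 82.6 Ω
  C: Z = 1/(jωC) = -j/(ω·C) = 0 - j3.386e+04 Ω
Step 3 — Series combination: Z_total = R + C = 82.6 - j3.386e+04 Ω = 3.386e+04∠-89.9° Ω.
Step 4 — Source phasor: V = 27∠90.0° V = 0 + j27 V.
Step 5 — Ohm's law: I = V / Z_total = (0 + j27) / (82.6 - j3.386e+04) = -0.0007973 + j1.945e-06 A.
Step 6 — Convert to polar: |I| = 0.0007973 A, ∠I = 179.9°.

I = 0.0007973∠179.9° A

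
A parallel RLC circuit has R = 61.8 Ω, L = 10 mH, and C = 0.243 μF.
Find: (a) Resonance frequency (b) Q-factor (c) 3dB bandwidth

Step 1 — Resonance: ω₀ = 1/√(LC) = 1/√(0.01·2.43e-07) = 2.029e+04 rad/s.
Step 2 — f₀ = ω₀/(2π) = 3229 Hz.
Step 3 — Parallel Q: Q = R/(ω₀L) = 61.8/(2.029e+04·0.01) = 0.3046.
Step 4 — Bandwidth: Δω = ω₀/Q = 6.659e+04 rad/s; BW = Δω/(2π) = 1.06e+04 Hz.

(a) f₀ = 3229 Hz  (b) Q = 0.3046  (c) BW = 1.06e+04 Hz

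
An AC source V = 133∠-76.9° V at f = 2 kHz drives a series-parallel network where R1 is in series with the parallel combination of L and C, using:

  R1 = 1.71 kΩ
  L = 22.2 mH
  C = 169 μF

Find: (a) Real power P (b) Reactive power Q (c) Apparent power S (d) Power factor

Step 1 — Angular frequency: ω = 2π·f = 2π·2000 = 1.257e+04 rad/s.
Step 2 — Component impedances:
  R1: Z = R = 1710 Ω
  L: Z = jωL = j·1.257e+04·0.0222 = 0 + j279 Ω
  C: Z = 1/(jωC) = -j/(ω·C) = 0 - j0.4709 Ω
Step 3 — Parallel branch: L || C = 1/(1/L + 1/C) = 0 - j0.4717 Ω.
Step 4 — Series with R1: Z_total = R1 + (L || C) = 1710 - j0.4717 Ω = 1710∠-0.0° Ω.
Step 5 — Source phasor: V = 133∠-76.9° V = 30.14 - j129.5 V.
Step 6 — Current: I = V / Z = 0.01765 - j0.07575 A = 0.07778∠-76.9° A.
Step 7 — Complex power: S = V·I* = 10.34 - j0.002853 VA.
Step 8 — Real power: P = Re(S) = 10.34 W.
Step 9 — Reactive power: Q = Im(S) = -0.002853 VAR.
Step 10 — Apparent power: |S| = 10.34 VA.
Step 11 — Power factor: PF = P/|S| = 1 (leading).

(a) P = 10.34 W  (b) Q = -0.002853 VAR  (c) S = 10.34 VA  (d) PF = 1 (leading)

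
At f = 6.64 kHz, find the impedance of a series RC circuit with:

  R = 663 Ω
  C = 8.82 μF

Step 1 — Angular frequency: ω = 2π·f = 2π·6640 = 4.172e+04 rad/s.
Step 2 — Component impedances:
  R: Z = R = 663 Ω
  C: Z = 1/(jωC) = -j/(ω·C) = 0 - j2.718 Ω
Step 3 — Series combination: Z_total = R + C = 663 - j2.718 Ω = 663∠-0.2° Ω.

Z = 663 - j2.718 Ω = 663∠-0.2° Ω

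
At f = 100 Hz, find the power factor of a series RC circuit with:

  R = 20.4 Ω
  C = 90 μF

Step 1 — Angular frequency: ω = 2π·f = 2π·100 = 628.3 rad/s.
Step 2 — Component impedances:
  R: Z = R = 20.4 Ω
  C: Z = 1/(jωC) = -j/(ω·C) = 0 - j17.68 Ω
Step 3 — Series combination: Z_total = R + C = 20.4 - j17.68 Ω = 27∠-40.9° Ω.
Step 4 — Power factor: PF = cos(φ) = Re(Z)/|Z| = 20.4/27 = 0.7556.
Step 5 — Type: Im(Z) = -17.68 ⇒ leading (phase φ = -40.9°).

PF = 0.7556 (leading, φ = -40.9°)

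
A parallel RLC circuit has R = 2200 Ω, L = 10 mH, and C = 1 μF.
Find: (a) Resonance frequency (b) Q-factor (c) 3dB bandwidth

Step 1 — Resonance: ω₀ = 1/√(LC) = 1/√(0.01·1e-06) = 1e+04 rad/s.
Step 2 — f₀ = ω₀/(2π) = 1592 Hz.
Step 3 — Parallel Q: Q = R/(ω₀L) = 2200/(1e+04·0.01) = 22.
Step 4 — Bandwidth: Δω = ω₀/Q = 454.5 rad/s; BW = Δω/(2π) = 72.34 Hz.

(a) f₀ = 1592 Hz  (b) Q = 22  (c) BW = 72.34 Hz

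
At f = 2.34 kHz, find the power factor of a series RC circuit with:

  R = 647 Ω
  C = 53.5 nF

Step 1 — Angular frequency: ω = 2π·f = 2π·2340 = 1.47e+04 rad/s.
Step 2 — Component impedances:
  R: Z = R = 647 Ω
  C: Z = 1/(jωC) = -j/(ω·C) = 0 - j1271 Ω
Step 3 — Series combination: Z_total = R + C = 647 - j1271 Ω = 1426∠-63.0° Ω.
Step 4 — Power factor: PF = cos(φ) = Re(Z)/|Z| = 647/1426.5 = 0.4536.
Step 5 — Type: Im(Z) = -1271 ⇒ leading (phase φ = -63.0°).

PF = 0.4536 (leading, φ = -63.0°)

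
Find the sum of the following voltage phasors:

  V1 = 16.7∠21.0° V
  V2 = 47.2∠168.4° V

Step 1 — Convert each phasor to rectangular form:
  V1 = 16.7·(cos(21.0°) + j·sin(21.0°)) = 15.59 + j5.985 V
  V2 = 47.2·(cos(168.4°) + j·sin(168.4°)) = -46.24 + j9.491 V
Step 2 — Sum components: V_total = -30.65 + j15.48 V.
Step 3 — Convert to polar: |V_total| = 34.33 V, ∠V_total = 153.2°.

V_total = 34.33∠153.2° V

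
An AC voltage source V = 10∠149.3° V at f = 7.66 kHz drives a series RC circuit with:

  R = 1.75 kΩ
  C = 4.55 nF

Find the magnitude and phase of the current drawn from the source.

Step 1 — Angular frequency: ω = 2π·f = 2π·7660 = 4.813e+04 rad/s.
Step 2 — Component impedances:
  R: Z = R = 1750 Ω
  C: Z = 1/(jωC) = -j/(ω·C) = 0 - j4566 Ω
Step 3 — Series combination: Z_total = R + C = 1750 - j4566 Ω = 4890∠-69.0° Ω.
Step 4 — Source phasor: V = 10∠149.3° V = -8.599 + j5.105 V.
Step 5 — Ohm's law: I = V / Z_total = (-8.599 + j5.105) / (1750 - j4566) = -0.001604 - j0.001268 A.
Step 6 — Convert to polar: |I| = 0.002045 A, ∠I = -141.7°.

I = 0.002045∠-141.7° A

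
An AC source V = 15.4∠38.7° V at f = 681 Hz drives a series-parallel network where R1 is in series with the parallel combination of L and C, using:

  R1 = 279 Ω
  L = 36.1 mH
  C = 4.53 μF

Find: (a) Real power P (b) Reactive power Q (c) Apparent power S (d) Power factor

Step 1 — Angular frequency: ω = 2π·f = 2π·681 = 4279 rad/s.
Step 2 — Component impedances:
  R1: Z = R = 279 Ω
  L: Z = jωL = j·4279·0.0361 = 0 + j154.5 Ω
  C: Z = 1/(jωC) = -j/(ω·C) = 0 - j51.59 Ω
Step 3 — Parallel branch: L || C = 1/(1/L + 1/C) = 0 - j77.46 Ω.
Step 4 — Series with R1: Z_total = R1 + (L || C) = 279 - j77.46 Ω = 289.6∠-15.5° Ω.
Step 5 — Source phasor: V = 15.4∠38.7° V = 12.02 + j9.629 V.
Step 6 — Current: I = V / Z = 0.0311 + j0.04315 A = 0.05319∠54.2° A.
Step 7 — Complex power: S = V·I* = 0.7892 - j0.2191 VA.
Step 8 — Real power: P = Re(S) = 0.7892 W.
Step 9 — Reactive power: Q = Im(S) = -0.2191 VAR.
Step 10 — Apparent power: |S| = 0.8191 VA.
Step 11 — Power factor: PF = P/|S| = 0.9636 (leading).

(a) P = 0.7892 W  (b) Q = -0.2191 VAR  (c) S = 0.8191 VA  (d) PF = 0.9636 (leading)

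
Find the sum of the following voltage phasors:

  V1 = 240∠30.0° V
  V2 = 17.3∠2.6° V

Step 1 — Convert each phasor to rectangular form:
  V1 = 240·(cos(30.0°) + j·sin(30.0°)) = 207.8 + j120 V
  V2 = 17.3·(cos(2.6°) + j·sin(2.6°)) = 17.28 + j0.7848 V
Step 2 — Sum components: V_total = 225.1 + j120.8 V.
Step 3 — Convert to polar: |V_total| = 255.5 V, ∠V_total = 28.2°.

V_total = 255.5∠28.2° V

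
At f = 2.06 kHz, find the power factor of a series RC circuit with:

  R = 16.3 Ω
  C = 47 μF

Step 1 — Angular frequency: ω = 2π·f = 2π·2060 = 1.294e+04 rad/s.
Step 2 — Component impedances:
  R: Z = R = 16.3 Ω
  C: Z = 1/(jωC) = -j/(ω·C) = 0 - j1.644 Ω
Step 3 — Series combination: Z_total = R + C = 16.3 - j1.644 Ω = 16.38∠-5.8° Ω.
Step 4 — Power factor: PF = cos(φ) = Re(Z)/|Z| = 16.3/16.3827 = 0.995.
Step 5 — Type: Im(Z) = -1.644 ⇒ leading (phase φ = -5.8°).

PF = 0.995 (leading, φ = -5.8°)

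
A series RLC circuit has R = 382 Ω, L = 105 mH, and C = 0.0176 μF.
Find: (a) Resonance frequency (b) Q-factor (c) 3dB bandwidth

Step 1 — Resonance condition Im(Z)=0 gives ω₀ = 1/√(LC).
Step 2 — ω₀ = 1/√(0.105·1.76e-08) = 2.326e+04 rad/s.
Step 3 — f₀ = ω₀/(2π) = 3702 Hz.
Step 4 — Series Q: Q = ω₀L/R = 2.326e+04·0.105/382 = 6.394.
Step 5 — 3dB bandwidth: Δω = ω₀/Q = 3638 rad/s; BW = Δω/(2π) = 579 Hz.

(a) f₀ = 3702 Hz  (b) Q = 6.394  (c) BW = 579 Hz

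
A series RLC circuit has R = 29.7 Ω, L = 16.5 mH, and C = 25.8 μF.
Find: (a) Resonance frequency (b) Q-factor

Step 1 — Resonance condition Im(Z)=0 gives ω₀ = 1/√(LC).
Step 2 — ω₀ = 1/√(0.0165·2.58e-05) = 1533 rad/s.
Step 3 — f₀ = ω₀/(2π) = 243.9 Hz.
Step 4 — Series Q: Q = ω₀L/R = 1533·0.0165/29.7 = 0.8515.

(a) f₀ = 243.9 Hz  (b) Q = 0.8515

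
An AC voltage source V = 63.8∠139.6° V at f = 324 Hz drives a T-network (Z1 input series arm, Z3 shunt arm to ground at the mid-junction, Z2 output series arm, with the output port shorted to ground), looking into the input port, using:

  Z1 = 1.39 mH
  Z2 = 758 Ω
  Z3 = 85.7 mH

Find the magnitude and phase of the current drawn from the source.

Step 1 — Angular frequency: ω = 2π·f = 2π·324 = 2036 rad/s.
Step 2 — Component impedances:
  Z1: Z = jωL = j·2036·0.00139 = 0 + j2.83 Ω
  Z2: Z = R = 758 Ω
  Z3: Z = jωL = j·2036·0.0857 = 0 + j174.5 Ω
Step 3 — With the output port shorted to ground, the output series arm Z2 runs from the junction to ground; the shunt arm Z3 also runs from the junction to ground. They appear in parallel: Z3 || Z2 = 38.14 + j165.7 Ω.
Step 4 — Series with input arm Z1: Z_in = Z1 + (Z3 || Z2) = 38.14 + j168.5 Ω = 172.8∠77.2° Ω.
Step 5 — Source phasor: V = 63.8∠139.6° V = -48.59 + j41.35 V.
Step 6 — Ohm's law: I = V / Z_total = (-48.59 + j41.35) / (38.14 + j168.5) = 0.1714 + j0.3271 A.
Step 7 — Convert to polar: |I| = 0.3693 A, ∠I = 62.4°.

I = 0.3693∠62.4° A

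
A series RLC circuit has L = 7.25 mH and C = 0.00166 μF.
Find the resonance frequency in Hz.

Step 1 — Resonance condition Im(Z)=0 gives ω₀ = 1/√(LC).
Step 2 — ω₀ = 1/√(0.00725·1.66e-09) = 2.883e+05 rad/s.
Step 3 — f₀ = ω₀/(2π) = 4.588e+04 Hz.

f₀ = 4.588e+04 Hz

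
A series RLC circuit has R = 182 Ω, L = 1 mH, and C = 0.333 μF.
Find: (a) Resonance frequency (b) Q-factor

Step 1 — Resonance condition Im(Z)=0 gives ω₀ = 1/√(LC).
Step 2 — ω₀ = 1/√(0.001·3.33e-07) = 5.48e+04 rad/s.
Step 3 — f₀ = ω₀/(2π) = 8722 Hz.
Step 4 — Series Q: Q = ω₀L/R = 5.48e+04·0.001/182 = 0.3011.

(a) f₀ = 8722 Hz  (b) Q = 0.3011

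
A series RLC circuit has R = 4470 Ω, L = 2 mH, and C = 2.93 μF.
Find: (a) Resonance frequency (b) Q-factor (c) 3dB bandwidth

Step 1 — Resonance condition Im(Z)=0 gives ω₀ = 1/√(LC).
Step 2 — ω₀ = 1/√(0.002·2.93e-06) = 1.306e+04 rad/s.
Step 3 — f₀ = ω₀/(2π) = 2079 Hz.
Step 4 — Series Q: Q = ω₀L/R = 1.306e+04·0.002/4470 = 0.005845.
Step 5 — 3dB bandwidth: Δω = ω₀/Q = 2.235e+06 rad/s; BW = Δω/(2π) = 3.557e+05 Hz.

(a) f₀ = 2079 Hz  (b) Q = 0.005845  (c) BW = 3.557e+05 Hz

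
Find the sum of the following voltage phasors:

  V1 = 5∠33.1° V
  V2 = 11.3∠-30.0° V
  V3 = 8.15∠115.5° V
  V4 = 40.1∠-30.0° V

Step 1 — Convert each phasor to rectangular form:
  V1 = 5·(cos(33.1°) + j·sin(33.1°)) = 4.189 + j2.731 V
  V2 = 11.3·(cos(-30.0°) + j·sin(-30.0°)) = 9.786 - j5.65 V
  V3 = 8.15·(cos(115.5°) + j·sin(115.5°)) = -3.509 + j7.356 V
  V4 = 40.1·(cos(-30.0°) + j·sin(-30.0°)) = 34.73 - j20.05 V
Step 2 — Sum components: V_total = 45.19 - j15.61 V.
Step 3 — Convert to polar: |V_total| = 47.81 V, ∠V_total = -19.1°.

V_total = 47.81∠-19.1° V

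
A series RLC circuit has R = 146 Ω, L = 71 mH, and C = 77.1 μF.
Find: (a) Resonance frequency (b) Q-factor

Step 1 — Resonance condition Im(Z)=0 gives ω₀ = 1/√(LC).
Step 2 — ω₀ = 1/√(0.071·7.71e-05) = 427.4 rad/s.
Step 3 — f₀ = ω₀/(2π) = 68.02 Hz.
Step 4 — Series Q: Q = ω₀L/R = 427.4·0.071/146 = 0.2078.

(a) f₀ = 68.02 Hz  (b) Q = 0.2078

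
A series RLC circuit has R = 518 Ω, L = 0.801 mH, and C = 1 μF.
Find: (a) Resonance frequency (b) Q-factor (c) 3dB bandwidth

Step 1 — Resonance: ω₀ = 1/√(LC) = 1/√(0.000801·1e-06) = 3.533e+04 rad/s.
Step 2 — f₀ = ω₀/(2π) = 5623 Hz.
Step 3 — Series Q: Q = ω₀L/R = 3.533e+04·0.000801/518 = 0.05464.
Step 4 — Bandwidth: Δω = ω₀/Q = 6.467e+05 rad/s; BW = Δω/(2π) = 1.029e+05 Hz.

(a) f₀ = 5623 Hz  (b) Q = 0.05464  (c) BW = 1.029e+05 Hz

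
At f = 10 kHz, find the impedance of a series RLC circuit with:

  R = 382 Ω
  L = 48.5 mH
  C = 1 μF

Step 1 — Angular frequency: ω = 2π·f = 2π·1e+04 = 6.283e+04 rad/s.
Step 2 — Component impedances:
  R: Z = R = 382 Ω
  L: Z = jωL = j·6.283e+04·0.0485 = 0 + j3047 Ω
  C: Z = 1/(jωC) = -j/(ω·C) = 0 - j15.92 Ω
Step 3 — Series combination: Z_total = R + L + C = 382 + j3031 Ω = 3055∠82.8° Ω.

Z = 382 + j3031 Ω = 3055∠82.8° Ω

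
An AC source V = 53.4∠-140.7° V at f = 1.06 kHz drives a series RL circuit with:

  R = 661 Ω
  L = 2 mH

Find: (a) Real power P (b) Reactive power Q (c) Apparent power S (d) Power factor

Step 1 — Angular frequency: ω = 2π·f = 2π·1060 = 6660 rad/s.
Step 2 — Component impedances:
  R: Z = R = 661 Ω
  L: Z = jωL = j·6660·0.002 = 0 + j13.32 Ω
Step 3 — Series combination: Z_total = R + L = 661 + j13.32 Ω = 661.1∠1.2° Ω.
Step 4 — Source phasor: V = 53.4∠-140.7° V = -41.32 - j33.82 V.
Step 5 — Current: I = V / Z = -0.06352 - j0.04989 A = 0.08077∠-141.9° A.
Step 6 — Complex power: S = V·I* = 4.312 + j0.0869 VA.
Step 7 — Real power: P = Re(S) = 4.312 W.
Step 8 — Reactive power: Q = Im(S) = 0.0869 VAR.
Step 9 — Apparent power: |S| = 4.313 VA.
Step 10 — Power factor: PF = P/|S| = 0.9998 (lagging).

(a) P = 4.312 W  (b) Q = 0.0869 VAR  (c) S = 4.313 VA  (d) PF = 0.9998 (lagging)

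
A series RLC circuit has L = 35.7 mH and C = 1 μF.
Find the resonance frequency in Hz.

Step 1 — Resonance condition Im(Z)=0 gives ω₀ = 1/√(LC).
Step 2 — ω₀ = 1/√(0.0357·1e-06) = 5293 rad/s.
Step 3 — f₀ = ω₀/(2π) = 842.3 Hz.

f₀ = 842.3 Hz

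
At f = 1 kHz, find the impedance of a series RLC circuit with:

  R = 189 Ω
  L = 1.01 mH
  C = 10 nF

Step 1 — Angular frequency: ω = 2π·f = 2π·1000 = 6283 rad/s.
Step 2 — Component impedances:
  R: Z = R = 189 Ω
  L: Z = jωL = j·6283·0.00101 = 0 + j6.346 Ω
  C: Z = 1/(jωC) = -j/(ω·C) = 0 - j1.592e+04 Ω
Step 3 — Series combination: Z_total = R + L + C = 189 - j1.591e+04 Ω = 1.591e+04∠-89.3° Ω.

Z = 189 - j1.591e+04 Ω = 1.591e+04∠-89.3° Ω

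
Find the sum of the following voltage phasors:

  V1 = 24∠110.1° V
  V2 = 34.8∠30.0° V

Step 1 — Convert each phasor to rectangular form:
  V1 = 24·(cos(110.1°) + j·sin(110.1°)) = -8.248 + j22.54 V
  V2 = 34.8·(cos(30.0°) + j·sin(30.0°)) = 30.14 + j17.4 V
Step 2 — Sum components: V_total = 21.89 + j39.94 V.
Step 3 — Convert to polar: |V_total| = 45.54 V, ∠V_total = 61.3°.

V_total = 45.54∠61.3° V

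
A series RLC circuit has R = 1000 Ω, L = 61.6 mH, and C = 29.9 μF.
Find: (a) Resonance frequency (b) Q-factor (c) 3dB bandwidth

Step 1 — Resonance condition Im(Z)=0 gives ω₀ = 1/√(LC).
Step 2 — ω₀ = 1/√(0.0616·2.99e-05) = 736.8 rad/s.
Step 3 — f₀ = ω₀/(2π) = 117.3 Hz.
Step 4 — Series Q: Q = ω₀L/R = 736.8·0.0616/1000 = 0.04539.
Step 5 — 3dB bandwidth: Δω = ω₀/Q = 1.623e+04 rad/s; BW = Δω/(2π) = 2584 Hz.

(a) f₀ = 117.3 Hz  (b) Q = 0.04539  (c) BW = 2584 Hz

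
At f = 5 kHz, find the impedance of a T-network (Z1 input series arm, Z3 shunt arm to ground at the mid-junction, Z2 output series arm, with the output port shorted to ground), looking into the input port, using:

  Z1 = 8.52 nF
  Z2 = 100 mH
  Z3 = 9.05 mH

Step 1 — Angular frequency: ω = 2π·f = 2π·5000 = 3.142e+04 rad/s.
Step 2 — Component impedances:
  Z1: Z = 1/(jωC) = -j/(ω·C) = 0 - j3736 Ω
  Z2: Z = jωL = j·3.142e+04·0.1 = 0 + j3142 Ω
  Z3: Z = jωL = j·3.142e+04·0.00905 = 0 + j284.3 Ω
Step 3 — With the output port shorted to ground, the output series arm Z2 runs from the junction to ground; the shunt arm Z3 also runs from the junction to ground. They appear in parallel: Z3 || Z2 = 0 + j260.7 Ω.
Step 4 — Series with input arm Z1: Z_in = Z1 + (Z3 || Z2) = 0 - j3475 Ω = 3475∠-90.0° Ω.

Z = 0 - j3475 Ω = 3475∠-90.0° Ω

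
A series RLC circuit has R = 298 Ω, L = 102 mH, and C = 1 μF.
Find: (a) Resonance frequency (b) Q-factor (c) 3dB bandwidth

Step 1 — Resonance condition Im(Z)=0 gives ω₀ = 1/√(LC).
Step 2 — ω₀ = 1/√(0.102·1e-06) = 3131 rad/s.
Step 3 — f₀ = ω₀/(2π) = 498.3 Hz.
Step 4 — Series Q: Q = ω₀L/R = 3131·0.102/298 = 1.072.
Step 5 — 3dB bandwidth: Δω = ω₀/Q = 2922 rad/s; BW = Δω/(2π) = 465 Hz.

(a) f₀ = 498.3 Hz  (b) Q = 1.072  (c) BW = 465 Hz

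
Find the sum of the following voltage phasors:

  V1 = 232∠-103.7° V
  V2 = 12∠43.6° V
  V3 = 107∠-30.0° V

Step 1 — Convert each phasor to rectangular form:
  V1 = 232·(cos(-103.7°) + j·sin(-103.7°)) = -54.95 - j225.4 V
  V2 = 12·(cos(43.6°) + j·sin(43.6°)) = 8.69 + j8.275 V
  V3 = 107·(cos(-30.0°) + j·sin(-30.0°)) = 92.66 - j53.5 V
Step 2 — Sum components: V_total = 46.41 - j270.6 V.
Step 3 — Convert to polar: |V_total| = 274.6 V, ∠V_total = -80.3°.

V_total = 274.6∠-80.3° V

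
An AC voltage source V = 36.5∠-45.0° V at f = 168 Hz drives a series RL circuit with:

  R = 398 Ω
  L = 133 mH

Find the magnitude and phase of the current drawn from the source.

Step 1 — Angular frequency: ω = 2π·f = 2π·168 = 1056 rad/s.
Step 2 — Component impedances:
  R: Z = R = 398 Ω
  L: Z = jωL = j·1056·0.133 = 0 + j140.4 Ω
Step 3 — Series combination: Z_total = R + L = 398 + j140.4 Ω = 422∠19.4° Ω.
Step 4 — Source phasor: V = 36.5∠-45.0° V = 25.81 - j25.81 V.
Step 5 — Ohm's law: I = V / Z_total = (25.81 - j25.81) / (398 + j140.4) = 0.03733 - j0.07802 A.
Step 6 — Convert to polar: |I| = 0.08649 A, ∠I = -64.4°.

I = 0.08649∠-64.4° A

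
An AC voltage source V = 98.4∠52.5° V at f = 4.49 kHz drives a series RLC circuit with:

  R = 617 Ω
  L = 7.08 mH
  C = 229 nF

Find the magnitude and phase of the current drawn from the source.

Step 1 — Angular frequency: ω = 2π·f = 2π·4490 = 2.821e+04 rad/s.
Step 2 — Component impedances:
  R: Z = R = 617 Ω
  L: Z = jωL = j·2.821e+04·0.00708 = 0 + j199.7 Ω
  C: Z = 1/(jωC) = -j/(ω·C) = 0 - j154.8 Ω
Step 3 — Series combination: Z_total = R + L + C = 617 + j44.95 Ω = 618.6∠4.2° Ω.
Step 4 — Source phasor: V = 98.4∠52.5° V = 59.9 + j78.07 V.
Step 5 — Ohm's law: I = V / Z_total = (59.9 + j78.07) / (617 + j44.95) = 0.1057 + j0.1188 A.
Step 6 — Convert to polar: |I| = 0.1591 A, ∠I = 48.3°.

I = 0.1591∠48.3° A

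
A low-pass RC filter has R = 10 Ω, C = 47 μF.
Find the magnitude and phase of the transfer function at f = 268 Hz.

Step 1 — Angular frequency: ω = 2π·268 = 1684 rad/s.
Step 2 — Transfer function: H(jω) = 1/(1 + jωRC).
Step 3 — Denominator: 1 + jωRC = 1 + j·1684·10·4.7e-05 = 1 + j0.7914.
Step 4 — H = 0.6149 - j0.4866.
Step 5 — Magnitude: |H| = 0.7841 (-2.1 dB); phase: φ = -38.4°.

|H| = 0.7841 (-2.1 dB), φ = -38.4°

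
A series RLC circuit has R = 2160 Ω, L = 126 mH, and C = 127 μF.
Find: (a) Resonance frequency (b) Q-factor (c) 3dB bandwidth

Step 1 — Resonance condition Im(Z)=0 gives ω₀ = 1/√(LC).
Step 2 — ω₀ = 1/√(0.126·0.000127) = 250 rad/s.
Step 3 — f₀ = ω₀/(2π) = 39.79 Hz.
Step 4 — Series Q: Q = ω₀L/R = 250·0.126/2160 = 0.01458.
Step 5 — 3dB bandwidth: Δω = ω₀/Q = 1.714e+04 rad/s; BW = Δω/(2π) = 2728 Hz.

(a) f₀ = 39.79 Hz  (b) Q = 0.01458  (c) BW = 2728 Hz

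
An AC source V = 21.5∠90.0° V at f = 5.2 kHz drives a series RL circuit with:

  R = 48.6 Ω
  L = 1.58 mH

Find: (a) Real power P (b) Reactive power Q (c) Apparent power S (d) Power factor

Step 1 — Angular frequency: ω = 2π·f = 2π·5200 = 3.267e+04 rad/s.
Step 2 — Component impedances:
  R: Z = R = 48.6 Ω
  L: Z = jωL = j·3.267e+04·0.00158 = 0 + j51.62 Ω
Step 3 — Series combination: Z_total = R + L = 48.6 + j51.62 Ω = 70.9∠46.7° Ω.
Step 4 — Source phasor: V = 21.5∠90.0° V = 0 + j21.5 V.
Step 5 — Current: I = V / Z = 0.2208 + j0.2079 A = 0.3032∠43.3° A.
Step 6 — Complex power: S = V·I* = 4.469 + j4.747 VA.
Step 7 — Real power: P = Re(S) = 4.469 W.
Step 8 — Reactive power: Q = Im(S) = 4.747 VAR.
Step 9 — Apparent power: |S| = 6.52 VA.
Step 10 — Power factor: PF = P/|S| = 0.6855 (lagging).

(a) P = 4.469 W  (b) Q = 4.747 VAR  (c) S = 6.52 VA  (d) PF = 0.6855 (lagging)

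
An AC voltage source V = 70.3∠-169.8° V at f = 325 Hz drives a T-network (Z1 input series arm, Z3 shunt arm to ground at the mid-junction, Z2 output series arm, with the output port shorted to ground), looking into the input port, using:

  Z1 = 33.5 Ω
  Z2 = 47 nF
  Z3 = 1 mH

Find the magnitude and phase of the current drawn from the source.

Step 1 — Angular frequency: ω = 2π·f = 2π·325 = 2042 rad/s.
Step 2 — Component impedances:
  Z1: Z = R = 33.5 Ω
  Z2: Z = 1/(jωC) = -j/(ω·C) = 0 - j1.042e+04 Ω
  Z3: Z = jωL = j·2042·0.001 = 0 + j2.042 Ω
Step 3 — With the output port shorted to ground, the output series arm Z2 runs from the junction to ground; the shunt arm Z3 also runs from the junction to ground. They appear in parallel: Z3 || Z2 = 0 + j2.042 Ω.
Step 4 — Series with input arm Z1: Z_in = Z1 + (Z3 || Z2) = 33.5 + j2.042 Ω = 33.56∠3.5° Ω.
Step 5 — Source phasor: V = 70.3∠-169.8° V = -69.19 - j12.45 V.
Step 6 — Ohm's law: I = V / Z_total = (-69.19 - j12.45) / (33.5 + j2.042) = -2.08 - j0.2448 A.
Step 7 — Convert to polar: |I| = 2.095 A, ∠I = -173.3°.

I = 2.095∠-173.3° A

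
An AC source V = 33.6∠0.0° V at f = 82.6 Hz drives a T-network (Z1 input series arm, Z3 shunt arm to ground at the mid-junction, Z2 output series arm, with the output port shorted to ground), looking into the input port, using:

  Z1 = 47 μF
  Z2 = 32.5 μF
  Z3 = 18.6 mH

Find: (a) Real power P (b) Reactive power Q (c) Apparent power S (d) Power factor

Step 1 — Angular frequency: ω = 2π·f = 2π·82.6 = 519 rad/s.
Step 2 — Component impedances:
  Z1: Z = 1/(jωC) = -j/(ω·C) = 0 - j41 Ω
  Z2: Z = 1/(jωC) = -j/(ω·C) = 0 - j59.29 Ω
  Z3: Z = jωL = j·519·0.0186 = 0 + j9.653 Ω
Step 3 — With the output port shorted to ground, the output series arm Z2 runs from the junction to ground; the shunt arm Z3 also runs from the junction to ground. They appear in parallel: Z3 || Z2 = 0 + j11.53 Ω.
Step 4 — Series with input arm Z1: Z_in = Z1 + (Z3 || Z2) = 0 - j29.47 Ω = 29.47∠-90.0° Ω.
Step 5 — Source phasor: V = 33.6∠0.0° V = 33.6 V.
Step 6 — Current: I = V / Z = 0 + j1.14 A = 1.14∠90.0° A.
Step 7 — Complex power: S = V·I* = 0 - j38.31 VA.
Step 8 — Real power: P = Re(S) = 0 W.
Step 9 — Reactive power: Q = Im(S) = -38.31 VAR.
Step 10 — Apparent power: |S| = 38.31 VA.
Step 11 — Power factor: PF = P/|S| = 0 (leading).

(a) P = 0 W  (b) Q = -38.31 VAR  (c) S = 38.31 VA  (d) PF = 0 (leading)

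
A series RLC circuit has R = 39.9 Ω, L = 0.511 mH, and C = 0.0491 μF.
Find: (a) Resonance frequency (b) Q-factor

Step 1 — Resonance condition Im(Z)=0 gives ω₀ = 1/√(LC).
Step 2 — ω₀ = 1/√(0.000511·4.91e-08) = 1.996e+05 rad/s.
Step 3 — f₀ = ω₀/(2π) = 3.177e+04 Hz.
Step 4 — Series Q: Q = ω₀L/R = 1.996e+05·0.000511/39.9 = 2.557.

(a) f₀ = 3.177e+04 Hz  (b) Q = 2.557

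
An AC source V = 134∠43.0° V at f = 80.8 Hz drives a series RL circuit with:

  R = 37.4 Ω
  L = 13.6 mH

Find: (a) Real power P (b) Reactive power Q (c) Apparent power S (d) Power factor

Step 1 — Angular frequency: ω = 2π·f = 2π·80.8 = 507.7 rad/s.
Step 2 — Component impedances:
  R: Z = R = 37.4 Ω
  L: Z = jωL = j·507.7·0.0136 = 0 + j6.904 Ω
Step 3 — Series combination: Z_total = R + L = 37.4 + j6.904 Ω = 38.03∠10.5° Ω.
Step 4 — Source phasor: V = 134∠43.0° V = 98 + j91.39 V.
Step 5 — Current: I = V / Z = 2.97 + j1.895 A = 3.523∠32.5° A.
Step 6 — Complex power: S = V·I* = 464.3 + j85.71 VA.
Step 7 — Real power: P = Re(S) = 464.3 W.
Step 8 — Reactive power: Q = Im(S) = 85.71 VAR.
Step 9 — Apparent power: |S| = 472.1 VA.
Step 10 — Power factor: PF = P/|S| = 0.9834 (lagging).

(a) P = 464.3 W  (b) Q = 85.71 VAR  (c) S = 472.1 VA  (d) PF = 0.9834 (lagging)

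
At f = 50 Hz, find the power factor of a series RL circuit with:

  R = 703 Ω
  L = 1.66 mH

Step 1 — Angular frequency: ω = 2π·f = 2π·50 = 314.2 rad/s.
Step 2 — Component impedances:
  R: Z = R = 703 Ω
  L: Z = jωL = j·314.2·0.00166 = 0 + j0.5215 Ω
Step 3 — Series combination: Z_total = R + L = 703 + j0.5215 Ω = 703∠0.0° Ω.
Step 4 — Power factor: PF = cos(φ) = Re(Z)/|Z| = 703/703 = 1.
Step 5 — Type: Im(Z) = 0.5215 ⇒ lagging (phase φ = 0.0°).

PF = 1 (lagging, φ = 0.0°)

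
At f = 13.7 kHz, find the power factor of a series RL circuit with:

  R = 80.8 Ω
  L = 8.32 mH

Step 1 — Angular frequency: ω = 2π·f = 2π·1.37e+04 = 8.608e+04 rad/s.
Step 2 — Component impedances:
  R: Z = R = 80.8 Ω
  L: Z = jωL = j·8.608e+04·0.00832 = 0 + j716.2 Ω
Step 3 — Series combination: Z_total = R + L = 80.8 + j716.2 Ω = 720.7∠83.6° Ω.
Step 4 — Power factor: PF = cos(φ) = Re(Z)/|Z| = 80.8/720.7 = 0.1121.
Step 5 — Type: Im(Z) = 716.2 ⇒ lagging (phase φ = 83.6°).

PF = 0.1121 (lagging, φ = 83.6°)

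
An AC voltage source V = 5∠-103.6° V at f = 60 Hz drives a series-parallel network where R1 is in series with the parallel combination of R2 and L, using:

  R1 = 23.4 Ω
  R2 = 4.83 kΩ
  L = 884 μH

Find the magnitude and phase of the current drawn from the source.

Step 1 — Angular frequency: ω = 2π·f = 2π·60 = 377 rad/s.
Step 2 — Component impedances:
  R1: Z = R = 23.4 Ω
  R2: Z = R = 4830 Ω
  L: Z = jωL = j·377·0.000884 = 0 + j0.3333 Ω
Step 3 — Parallel branch: R2 || L = 1/(1/R2 + 1/L) = 2.299e-05 + j0.3333 Ω.
Step 4 — Series with R1: Z_total = R1 + (R2 || L) = 23.4 + j0.3333 Ω = 23.4∠0.8° Ω.
Step 5 — Source phasor: V = 5∠-103.6° V = -1.176 - j4.86 V.
Step 6 — Ohm's law: I = V / Z_total = (-1.176 - j4.86) / (23.4 + j0.3333) = -0.05319 - j0.2069 A.
Step 7 — Convert to polar: |I| = 0.2137 A, ∠I = -104.4°.

I = 0.2137∠-104.4° A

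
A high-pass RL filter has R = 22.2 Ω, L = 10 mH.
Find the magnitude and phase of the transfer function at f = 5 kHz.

Step 1 — Angular frequency: ω = 2π·5000 = 3.142e+04 rad/s.
Step 2 — Transfer function: H(jω) = jωL/(R + jωL).
Step 3 — Numerator jωL = j·314.2; denominator R + jωL = 22.2 + j314.2.
Step 4 — H = 0.995 + j0.07031.
Step 5 — Magnitude: |H| = 0.9975 (-0.0 dB); phase: φ = 4.0°.

|H| = 0.9975 (-0.0 dB), φ = 4.0°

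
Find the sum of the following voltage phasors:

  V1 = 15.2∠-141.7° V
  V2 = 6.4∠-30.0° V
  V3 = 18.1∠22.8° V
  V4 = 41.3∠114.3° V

Step 1 — Convert each phasor to rectangular form:
  V1 = 15.2·(cos(-141.7°) + j·sin(-141.7°)) = -11.93 - j9.421 V
  V2 = 6.4·(cos(-30.0°) + j·sin(-30.0°)) = 5.543 - j3.2 V
  V3 = 18.1·(cos(22.8°) + j·sin(22.8°)) = 16.69 + j7.014 V
  V4 = 41.3·(cos(114.3°) + j·sin(114.3°)) = -17 + j37.64 V
Step 2 — Sum components: V_total = -6.696 + j32.03 V.
Step 3 — Convert to polar: |V_total| = 32.73 V, ∠V_total = 101.8°.

V_total = 32.73∠101.8° V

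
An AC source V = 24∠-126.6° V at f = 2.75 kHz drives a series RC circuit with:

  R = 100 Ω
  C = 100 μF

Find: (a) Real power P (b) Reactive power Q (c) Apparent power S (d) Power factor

Step 1 — Angular frequency: ω = 2π·f = 2π·2750 = 1.728e+04 rad/s.
Step 2 — Component impedances:
  R: Z = R = 100 Ω
  C: Z = 1/(jωC) = -j/(ω·C) = 0 - j0.5787 Ω
Step 3 — Series combination: Z_total = R + C = 100 - j0.5787 Ω = 100∠-0.3° Ω.
Step 4 — Source phasor: V = 24∠-126.6° V = -14.31 - j19.27 V.
Step 5 — Current: I = V / Z = -0.142 - j0.1935 A = 0.24∠-126.3° A.
Step 6 — Complex power: S = V·I* = 5.76 - j0.03333 VA.
Step 7 — Real power: P = Re(S) = 5.76 W.
Step 8 — Reactive power: Q = Im(S) = -0.03333 VAR.
Step 9 — Apparent power: |S| = 5.76 VA.
Step 10 — Power factor: PF = P/|S| = 1 (leading).

(a) P = 5.76 W  (b) Q = -0.03333 VAR  (c) S = 5.76 VA  (d) PF = 1 (leading)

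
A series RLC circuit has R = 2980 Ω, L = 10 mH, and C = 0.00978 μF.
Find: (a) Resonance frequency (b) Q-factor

Step 1 — Resonance condition Im(Z)=0 gives ω₀ = 1/√(LC).
Step 2 — ω₀ = 1/√(0.01·9.78e-09) = 1.011e+05 rad/s.
Step 3 — f₀ = ω₀/(2π) = 1.609e+04 Hz.
Step 4 — Series Q: Q = ω₀L/R = 1.011e+05·0.01/2980 = 0.3393.

(a) f₀ = 1.609e+04 Hz  (b) Q = 0.3393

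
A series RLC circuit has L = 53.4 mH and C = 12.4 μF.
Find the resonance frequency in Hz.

Step 1 — Resonance condition Im(Z)=0 gives ω₀ = 1/√(LC).
Step 2 — ω₀ = 1/√(0.0534·1.24e-05) = 1229 rad/s.
Step 3 — f₀ = ω₀/(2π) = 195.6 Hz.

f₀ = 195.6 Hz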